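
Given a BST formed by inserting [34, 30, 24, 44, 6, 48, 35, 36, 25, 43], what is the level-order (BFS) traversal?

Tree insertion order: [34, 30, 24, 44, 6, 48, 35, 36, 25, 43]
Tree (level-order array): [34, 30, 44, 24, None, 35, 48, 6, 25, None, 36, None, None, None, None, None, None, None, 43]
BFS from the root, enqueuing left then right child of each popped node:
  queue [34] -> pop 34, enqueue [30, 44], visited so far: [34]
  queue [30, 44] -> pop 30, enqueue [24], visited so far: [34, 30]
  queue [44, 24] -> pop 44, enqueue [35, 48], visited so far: [34, 30, 44]
  queue [24, 35, 48] -> pop 24, enqueue [6, 25], visited so far: [34, 30, 44, 24]
  queue [35, 48, 6, 25] -> pop 35, enqueue [36], visited so far: [34, 30, 44, 24, 35]
  queue [48, 6, 25, 36] -> pop 48, enqueue [none], visited so far: [34, 30, 44, 24, 35, 48]
  queue [6, 25, 36] -> pop 6, enqueue [none], visited so far: [34, 30, 44, 24, 35, 48, 6]
  queue [25, 36] -> pop 25, enqueue [none], visited so far: [34, 30, 44, 24, 35, 48, 6, 25]
  queue [36] -> pop 36, enqueue [43], visited so far: [34, 30, 44, 24, 35, 48, 6, 25, 36]
  queue [43] -> pop 43, enqueue [none], visited so far: [34, 30, 44, 24, 35, 48, 6, 25, 36, 43]
Result: [34, 30, 44, 24, 35, 48, 6, 25, 36, 43]


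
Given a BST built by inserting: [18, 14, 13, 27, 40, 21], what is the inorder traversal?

Tree insertion order: [18, 14, 13, 27, 40, 21]
Tree (level-order array): [18, 14, 27, 13, None, 21, 40]
Inorder traversal: [13, 14, 18, 21, 27, 40]


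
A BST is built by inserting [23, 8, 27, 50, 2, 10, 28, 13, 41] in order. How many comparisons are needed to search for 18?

Search path for 18: 23 -> 8 -> 10 -> 13
Found: False
Comparisons: 4


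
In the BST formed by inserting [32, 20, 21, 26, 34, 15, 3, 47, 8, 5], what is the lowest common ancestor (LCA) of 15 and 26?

Tree insertion order: [32, 20, 21, 26, 34, 15, 3, 47, 8, 5]
Tree (level-order array): [32, 20, 34, 15, 21, None, 47, 3, None, None, 26, None, None, None, 8, None, None, 5]
In a BST, the LCA of p=15, q=26 is the first node v on the
root-to-leaf path with p <= v <= q (go left if both < v, right if both > v).
Walk from root:
  at 32: both 15 and 26 < 32, go left
  at 20: 15 <= 20 <= 26, this is the LCA
LCA = 20


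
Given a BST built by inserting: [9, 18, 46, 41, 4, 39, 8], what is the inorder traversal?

Tree insertion order: [9, 18, 46, 41, 4, 39, 8]
Tree (level-order array): [9, 4, 18, None, 8, None, 46, None, None, 41, None, 39]
Inorder traversal: [4, 8, 9, 18, 39, 41, 46]


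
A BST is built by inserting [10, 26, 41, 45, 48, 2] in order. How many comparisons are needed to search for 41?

Search path for 41: 10 -> 26 -> 41
Found: True
Comparisons: 3


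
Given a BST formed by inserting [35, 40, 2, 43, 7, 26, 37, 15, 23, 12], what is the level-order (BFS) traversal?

Tree insertion order: [35, 40, 2, 43, 7, 26, 37, 15, 23, 12]
Tree (level-order array): [35, 2, 40, None, 7, 37, 43, None, 26, None, None, None, None, 15, None, 12, 23]
BFS from the root, enqueuing left then right child of each popped node:
  queue [35] -> pop 35, enqueue [2, 40], visited so far: [35]
  queue [2, 40] -> pop 2, enqueue [7], visited so far: [35, 2]
  queue [40, 7] -> pop 40, enqueue [37, 43], visited so far: [35, 2, 40]
  queue [7, 37, 43] -> pop 7, enqueue [26], visited so far: [35, 2, 40, 7]
  queue [37, 43, 26] -> pop 37, enqueue [none], visited so far: [35, 2, 40, 7, 37]
  queue [43, 26] -> pop 43, enqueue [none], visited so far: [35, 2, 40, 7, 37, 43]
  queue [26] -> pop 26, enqueue [15], visited so far: [35, 2, 40, 7, 37, 43, 26]
  queue [15] -> pop 15, enqueue [12, 23], visited so far: [35, 2, 40, 7, 37, 43, 26, 15]
  queue [12, 23] -> pop 12, enqueue [none], visited so far: [35, 2, 40, 7, 37, 43, 26, 15, 12]
  queue [23] -> pop 23, enqueue [none], visited so far: [35, 2, 40, 7, 37, 43, 26, 15, 12, 23]
Result: [35, 2, 40, 7, 37, 43, 26, 15, 12, 23]


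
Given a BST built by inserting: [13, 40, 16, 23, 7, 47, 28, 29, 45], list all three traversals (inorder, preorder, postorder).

Tree insertion order: [13, 40, 16, 23, 7, 47, 28, 29, 45]
Tree (level-order array): [13, 7, 40, None, None, 16, 47, None, 23, 45, None, None, 28, None, None, None, 29]
Inorder (L, root, R): [7, 13, 16, 23, 28, 29, 40, 45, 47]
Preorder (root, L, R): [13, 7, 40, 16, 23, 28, 29, 47, 45]
Postorder (L, R, root): [7, 29, 28, 23, 16, 45, 47, 40, 13]


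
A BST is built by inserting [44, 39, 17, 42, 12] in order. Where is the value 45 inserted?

Starting tree (level order): [44, 39, None, 17, 42, 12]
Insertion path: 44
Result: insert 45 as right child of 44
Final tree (level order): [44, 39, 45, 17, 42, None, None, 12]


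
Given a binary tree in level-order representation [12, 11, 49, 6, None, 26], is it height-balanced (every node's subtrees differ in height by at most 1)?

Tree (level-order array): [12, 11, 49, 6, None, 26]
Definition: a tree is height-balanced if, at every node, |h(left) - h(right)| <= 1 (empty subtree has height -1).
Bottom-up per-node check:
  node 6: h_left=-1, h_right=-1, diff=0 [OK], height=0
  node 11: h_left=0, h_right=-1, diff=1 [OK], height=1
  node 26: h_left=-1, h_right=-1, diff=0 [OK], height=0
  node 49: h_left=0, h_right=-1, diff=1 [OK], height=1
  node 12: h_left=1, h_right=1, diff=0 [OK], height=2
All nodes satisfy the balance condition.
Result: Balanced


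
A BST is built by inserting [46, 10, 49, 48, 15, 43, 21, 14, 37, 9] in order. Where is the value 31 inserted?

Starting tree (level order): [46, 10, 49, 9, 15, 48, None, None, None, 14, 43, None, None, None, None, 21, None, None, 37]
Insertion path: 46 -> 10 -> 15 -> 43 -> 21 -> 37
Result: insert 31 as left child of 37
Final tree (level order): [46, 10, 49, 9, 15, 48, None, None, None, 14, 43, None, None, None, None, 21, None, None, 37, 31]


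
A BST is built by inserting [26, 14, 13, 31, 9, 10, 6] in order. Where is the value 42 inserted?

Starting tree (level order): [26, 14, 31, 13, None, None, None, 9, None, 6, 10]
Insertion path: 26 -> 31
Result: insert 42 as right child of 31
Final tree (level order): [26, 14, 31, 13, None, None, 42, 9, None, None, None, 6, 10]


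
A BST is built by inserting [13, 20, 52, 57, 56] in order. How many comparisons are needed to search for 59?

Search path for 59: 13 -> 20 -> 52 -> 57
Found: False
Comparisons: 4


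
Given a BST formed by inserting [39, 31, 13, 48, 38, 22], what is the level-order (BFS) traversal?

Tree insertion order: [39, 31, 13, 48, 38, 22]
Tree (level-order array): [39, 31, 48, 13, 38, None, None, None, 22]
BFS from the root, enqueuing left then right child of each popped node:
  queue [39] -> pop 39, enqueue [31, 48], visited so far: [39]
  queue [31, 48] -> pop 31, enqueue [13, 38], visited so far: [39, 31]
  queue [48, 13, 38] -> pop 48, enqueue [none], visited so far: [39, 31, 48]
  queue [13, 38] -> pop 13, enqueue [22], visited so far: [39, 31, 48, 13]
  queue [38, 22] -> pop 38, enqueue [none], visited so far: [39, 31, 48, 13, 38]
  queue [22] -> pop 22, enqueue [none], visited so far: [39, 31, 48, 13, 38, 22]
Result: [39, 31, 48, 13, 38, 22]


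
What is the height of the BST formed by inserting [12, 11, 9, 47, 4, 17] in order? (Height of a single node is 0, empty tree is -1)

Insertion order: [12, 11, 9, 47, 4, 17]
Tree (level-order array): [12, 11, 47, 9, None, 17, None, 4]
Compute height bottom-up (empty subtree = -1):
  height(4) = 1 + max(-1, -1) = 0
  height(9) = 1 + max(0, -1) = 1
  height(11) = 1 + max(1, -1) = 2
  height(17) = 1 + max(-1, -1) = 0
  height(47) = 1 + max(0, -1) = 1
  height(12) = 1 + max(2, 1) = 3
Height = 3


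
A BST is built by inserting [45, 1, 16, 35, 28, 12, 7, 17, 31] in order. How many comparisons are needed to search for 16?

Search path for 16: 45 -> 1 -> 16
Found: True
Comparisons: 3


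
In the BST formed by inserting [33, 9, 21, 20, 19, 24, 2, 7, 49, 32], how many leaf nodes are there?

Tree built from: [33, 9, 21, 20, 19, 24, 2, 7, 49, 32]
Tree (level-order array): [33, 9, 49, 2, 21, None, None, None, 7, 20, 24, None, None, 19, None, None, 32]
Rule: A leaf has 0 children.
Per-node child counts:
  node 33: 2 child(ren)
  node 9: 2 child(ren)
  node 2: 1 child(ren)
  node 7: 0 child(ren)
  node 21: 2 child(ren)
  node 20: 1 child(ren)
  node 19: 0 child(ren)
  node 24: 1 child(ren)
  node 32: 0 child(ren)
  node 49: 0 child(ren)
Matching nodes: [7, 19, 32, 49]
Count of leaf nodes: 4


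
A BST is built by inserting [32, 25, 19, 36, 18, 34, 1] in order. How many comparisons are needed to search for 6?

Search path for 6: 32 -> 25 -> 19 -> 18 -> 1
Found: False
Comparisons: 5


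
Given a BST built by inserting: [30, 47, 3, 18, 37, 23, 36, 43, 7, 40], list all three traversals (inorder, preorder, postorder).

Tree insertion order: [30, 47, 3, 18, 37, 23, 36, 43, 7, 40]
Tree (level-order array): [30, 3, 47, None, 18, 37, None, 7, 23, 36, 43, None, None, None, None, None, None, 40]
Inorder (L, root, R): [3, 7, 18, 23, 30, 36, 37, 40, 43, 47]
Preorder (root, L, R): [30, 3, 18, 7, 23, 47, 37, 36, 43, 40]
Postorder (L, R, root): [7, 23, 18, 3, 36, 40, 43, 37, 47, 30]


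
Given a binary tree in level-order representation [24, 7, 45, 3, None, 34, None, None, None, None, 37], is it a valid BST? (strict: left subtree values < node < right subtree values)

Level-order array: [24, 7, 45, 3, None, 34, None, None, None, None, 37]
Validate using subtree bounds (lo, hi): at each node, require lo < value < hi,
then recurse left with hi=value and right with lo=value.
Preorder trace (stopping at first violation):
  at node 24 with bounds (-inf, +inf): OK
  at node 7 with bounds (-inf, 24): OK
  at node 3 with bounds (-inf, 7): OK
  at node 45 with bounds (24, +inf): OK
  at node 34 with bounds (24, 45): OK
  at node 37 with bounds (34, 45): OK
No violation found at any node.
Result: Valid BST


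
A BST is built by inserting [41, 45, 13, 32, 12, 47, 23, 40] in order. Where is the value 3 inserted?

Starting tree (level order): [41, 13, 45, 12, 32, None, 47, None, None, 23, 40]
Insertion path: 41 -> 13 -> 12
Result: insert 3 as left child of 12
Final tree (level order): [41, 13, 45, 12, 32, None, 47, 3, None, 23, 40]


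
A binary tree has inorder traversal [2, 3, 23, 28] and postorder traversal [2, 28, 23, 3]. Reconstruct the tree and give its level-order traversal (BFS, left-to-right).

Inorder:   [2, 3, 23, 28]
Postorder: [2, 28, 23, 3]
Algorithm: postorder visits root last, so walk postorder right-to-left;
each value is the root of the current inorder slice — split it at that
value, recurse on the right subtree first, then the left.
Recursive splits:
  root=3; inorder splits into left=[2], right=[23, 28]
  root=23; inorder splits into left=[], right=[28]
  root=28; inorder splits into left=[], right=[]
  root=2; inorder splits into left=[], right=[]
Reconstructed level-order: [3, 2, 23, 28]


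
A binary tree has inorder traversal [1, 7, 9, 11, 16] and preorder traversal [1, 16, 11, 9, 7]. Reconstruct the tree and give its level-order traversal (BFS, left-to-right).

Inorder:  [1, 7, 9, 11, 16]
Preorder: [1, 16, 11, 9, 7]
Algorithm: preorder visits root first, so consume preorder in order;
for each root, split the current inorder slice at that value into
left-subtree inorder and right-subtree inorder, then recurse.
Recursive splits:
  root=1; inorder splits into left=[], right=[7, 9, 11, 16]
  root=16; inorder splits into left=[7, 9, 11], right=[]
  root=11; inorder splits into left=[7, 9], right=[]
  root=9; inorder splits into left=[7], right=[]
  root=7; inorder splits into left=[], right=[]
Reconstructed level-order: [1, 16, 11, 9, 7]


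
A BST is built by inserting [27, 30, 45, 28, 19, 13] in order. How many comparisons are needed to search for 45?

Search path for 45: 27 -> 30 -> 45
Found: True
Comparisons: 3


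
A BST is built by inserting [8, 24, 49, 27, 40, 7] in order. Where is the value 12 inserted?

Starting tree (level order): [8, 7, 24, None, None, None, 49, 27, None, None, 40]
Insertion path: 8 -> 24
Result: insert 12 as left child of 24
Final tree (level order): [8, 7, 24, None, None, 12, 49, None, None, 27, None, None, 40]


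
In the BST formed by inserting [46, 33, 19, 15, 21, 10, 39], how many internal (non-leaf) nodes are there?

Tree built from: [46, 33, 19, 15, 21, 10, 39]
Tree (level-order array): [46, 33, None, 19, 39, 15, 21, None, None, 10]
Rule: An internal node has at least one child.
Per-node child counts:
  node 46: 1 child(ren)
  node 33: 2 child(ren)
  node 19: 2 child(ren)
  node 15: 1 child(ren)
  node 10: 0 child(ren)
  node 21: 0 child(ren)
  node 39: 0 child(ren)
Matching nodes: [46, 33, 19, 15]
Count of internal (non-leaf) nodes: 4


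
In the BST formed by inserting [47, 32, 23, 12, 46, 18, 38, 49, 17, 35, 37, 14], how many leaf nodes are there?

Tree built from: [47, 32, 23, 12, 46, 18, 38, 49, 17, 35, 37, 14]
Tree (level-order array): [47, 32, 49, 23, 46, None, None, 12, None, 38, None, None, 18, 35, None, 17, None, None, 37, 14]
Rule: A leaf has 0 children.
Per-node child counts:
  node 47: 2 child(ren)
  node 32: 2 child(ren)
  node 23: 1 child(ren)
  node 12: 1 child(ren)
  node 18: 1 child(ren)
  node 17: 1 child(ren)
  node 14: 0 child(ren)
  node 46: 1 child(ren)
  node 38: 1 child(ren)
  node 35: 1 child(ren)
  node 37: 0 child(ren)
  node 49: 0 child(ren)
Matching nodes: [14, 37, 49]
Count of leaf nodes: 3


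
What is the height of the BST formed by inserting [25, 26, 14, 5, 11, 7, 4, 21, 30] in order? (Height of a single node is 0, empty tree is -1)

Insertion order: [25, 26, 14, 5, 11, 7, 4, 21, 30]
Tree (level-order array): [25, 14, 26, 5, 21, None, 30, 4, 11, None, None, None, None, None, None, 7]
Compute height bottom-up (empty subtree = -1):
  height(4) = 1 + max(-1, -1) = 0
  height(7) = 1 + max(-1, -1) = 0
  height(11) = 1 + max(0, -1) = 1
  height(5) = 1 + max(0, 1) = 2
  height(21) = 1 + max(-1, -1) = 0
  height(14) = 1 + max(2, 0) = 3
  height(30) = 1 + max(-1, -1) = 0
  height(26) = 1 + max(-1, 0) = 1
  height(25) = 1 + max(3, 1) = 4
Height = 4


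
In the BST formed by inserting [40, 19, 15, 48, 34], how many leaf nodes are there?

Tree built from: [40, 19, 15, 48, 34]
Tree (level-order array): [40, 19, 48, 15, 34]
Rule: A leaf has 0 children.
Per-node child counts:
  node 40: 2 child(ren)
  node 19: 2 child(ren)
  node 15: 0 child(ren)
  node 34: 0 child(ren)
  node 48: 0 child(ren)
Matching nodes: [15, 34, 48]
Count of leaf nodes: 3


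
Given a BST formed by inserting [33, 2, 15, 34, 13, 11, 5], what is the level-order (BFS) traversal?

Tree insertion order: [33, 2, 15, 34, 13, 11, 5]
Tree (level-order array): [33, 2, 34, None, 15, None, None, 13, None, 11, None, 5]
BFS from the root, enqueuing left then right child of each popped node:
  queue [33] -> pop 33, enqueue [2, 34], visited so far: [33]
  queue [2, 34] -> pop 2, enqueue [15], visited so far: [33, 2]
  queue [34, 15] -> pop 34, enqueue [none], visited so far: [33, 2, 34]
  queue [15] -> pop 15, enqueue [13], visited so far: [33, 2, 34, 15]
  queue [13] -> pop 13, enqueue [11], visited so far: [33, 2, 34, 15, 13]
  queue [11] -> pop 11, enqueue [5], visited so far: [33, 2, 34, 15, 13, 11]
  queue [5] -> pop 5, enqueue [none], visited so far: [33, 2, 34, 15, 13, 11, 5]
Result: [33, 2, 34, 15, 13, 11, 5]


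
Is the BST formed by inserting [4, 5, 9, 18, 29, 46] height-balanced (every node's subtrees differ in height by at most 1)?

Tree (level-order array): [4, None, 5, None, 9, None, 18, None, 29, None, 46]
Definition: a tree is height-balanced if, at every node, |h(left) - h(right)| <= 1 (empty subtree has height -1).
Bottom-up per-node check:
  node 46: h_left=-1, h_right=-1, diff=0 [OK], height=0
  node 29: h_left=-1, h_right=0, diff=1 [OK], height=1
  node 18: h_left=-1, h_right=1, diff=2 [FAIL (|-1-1|=2 > 1)], height=2
  node 9: h_left=-1, h_right=2, diff=3 [FAIL (|-1-2|=3 > 1)], height=3
  node 5: h_left=-1, h_right=3, diff=4 [FAIL (|-1-3|=4 > 1)], height=4
  node 4: h_left=-1, h_right=4, diff=5 [FAIL (|-1-4|=5 > 1)], height=5
Node 18 violates the condition: |-1 - 1| = 2 > 1.
Result: Not balanced


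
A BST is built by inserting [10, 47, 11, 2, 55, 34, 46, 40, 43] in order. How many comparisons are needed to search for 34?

Search path for 34: 10 -> 47 -> 11 -> 34
Found: True
Comparisons: 4


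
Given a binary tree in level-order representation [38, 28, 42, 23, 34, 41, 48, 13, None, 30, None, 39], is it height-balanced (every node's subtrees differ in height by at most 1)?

Tree (level-order array): [38, 28, 42, 23, 34, 41, 48, 13, None, 30, None, 39]
Definition: a tree is height-balanced if, at every node, |h(left) - h(right)| <= 1 (empty subtree has height -1).
Bottom-up per-node check:
  node 13: h_left=-1, h_right=-1, diff=0 [OK], height=0
  node 23: h_left=0, h_right=-1, diff=1 [OK], height=1
  node 30: h_left=-1, h_right=-1, diff=0 [OK], height=0
  node 34: h_left=0, h_right=-1, diff=1 [OK], height=1
  node 28: h_left=1, h_right=1, diff=0 [OK], height=2
  node 39: h_left=-1, h_right=-1, diff=0 [OK], height=0
  node 41: h_left=0, h_right=-1, diff=1 [OK], height=1
  node 48: h_left=-1, h_right=-1, diff=0 [OK], height=0
  node 42: h_left=1, h_right=0, diff=1 [OK], height=2
  node 38: h_left=2, h_right=2, diff=0 [OK], height=3
All nodes satisfy the balance condition.
Result: Balanced


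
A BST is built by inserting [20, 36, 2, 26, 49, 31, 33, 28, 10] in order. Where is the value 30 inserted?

Starting tree (level order): [20, 2, 36, None, 10, 26, 49, None, None, None, 31, None, None, 28, 33]
Insertion path: 20 -> 36 -> 26 -> 31 -> 28
Result: insert 30 as right child of 28
Final tree (level order): [20, 2, 36, None, 10, 26, 49, None, None, None, 31, None, None, 28, 33, None, 30]


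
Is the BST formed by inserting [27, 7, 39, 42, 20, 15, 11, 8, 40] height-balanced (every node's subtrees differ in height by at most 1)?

Tree (level-order array): [27, 7, 39, None, 20, None, 42, 15, None, 40, None, 11, None, None, None, 8]
Definition: a tree is height-balanced if, at every node, |h(left) - h(right)| <= 1 (empty subtree has height -1).
Bottom-up per-node check:
  node 8: h_left=-1, h_right=-1, diff=0 [OK], height=0
  node 11: h_left=0, h_right=-1, diff=1 [OK], height=1
  node 15: h_left=1, h_right=-1, diff=2 [FAIL (|1--1|=2 > 1)], height=2
  node 20: h_left=2, h_right=-1, diff=3 [FAIL (|2--1|=3 > 1)], height=3
  node 7: h_left=-1, h_right=3, diff=4 [FAIL (|-1-3|=4 > 1)], height=4
  node 40: h_left=-1, h_right=-1, diff=0 [OK], height=0
  node 42: h_left=0, h_right=-1, diff=1 [OK], height=1
  node 39: h_left=-1, h_right=1, diff=2 [FAIL (|-1-1|=2 > 1)], height=2
  node 27: h_left=4, h_right=2, diff=2 [FAIL (|4-2|=2 > 1)], height=5
Node 15 violates the condition: |1 - -1| = 2 > 1.
Result: Not balanced


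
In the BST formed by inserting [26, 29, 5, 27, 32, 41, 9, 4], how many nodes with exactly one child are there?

Tree built from: [26, 29, 5, 27, 32, 41, 9, 4]
Tree (level-order array): [26, 5, 29, 4, 9, 27, 32, None, None, None, None, None, None, None, 41]
Rule: These are nodes with exactly 1 non-null child.
Per-node child counts:
  node 26: 2 child(ren)
  node 5: 2 child(ren)
  node 4: 0 child(ren)
  node 9: 0 child(ren)
  node 29: 2 child(ren)
  node 27: 0 child(ren)
  node 32: 1 child(ren)
  node 41: 0 child(ren)
Matching nodes: [32]
Count of nodes with exactly one child: 1


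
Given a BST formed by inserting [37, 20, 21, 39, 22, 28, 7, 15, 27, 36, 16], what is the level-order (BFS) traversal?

Tree insertion order: [37, 20, 21, 39, 22, 28, 7, 15, 27, 36, 16]
Tree (level-order array): [37, 20, 39, 7, 21, None, None, None, 15, None, 22, None, 16, None, 28, None, None, 27, 36]
BFS from the root, enqueuing left then right child of each popped node:
  queue [37] -> pop 37, enqueue [20, 39], visited so far: [37]
  queue [20, 39] -> pop 20, enqueue [7, 21], visited so far: [37, 20]
  queue [39, 7, 21] -> pop 39, enqueue [none], visited so far: [37, 20, 39]
  queue [7, 21] -> pop 7, enqueue [15], visited so far: [37, 20, 39, 7]
  queue [21, 15] -> pop 21, enqueue [22], visited so far: [37, 20, 39, 7, 21]
  queue [15, 22] -> pop 15, enqueue [16], visited so far: [37, 20, 39, 7, 21, 15]
  queue [22, 16] -> pop 22, enqueue [28], visited so far: [37, 20, 39, 7, 21, 15, 22]
  queue [16, 28] -> pop 16, enqueue [none], visited so far: [37, 20, 39, 7, 21, 15, 22, 16]
  queue [28] -> pop 28, enqueue [27, 36], visited so far: [37, 20, 39, 7, 21, 15, 22, 16, 28]
  queue [27, 36] -> pop 27, enqueue [none], visited so far: [37, 20, 39, 7, 21, 15, 22, 16, 28, 27]
  queue [36] -> pop 36, enqueue [none], visited so far: [37, 20, 39, 7, 21, 15, 22, 16, 28, 27, 36]
Result: [37, 20, 39, 7, 21, 15, 22, 16, 28, 27, 36]


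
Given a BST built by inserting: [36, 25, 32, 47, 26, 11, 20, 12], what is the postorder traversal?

Tree insertion order: [36, 25, 32, 47, 26, 11, 20, 12]
Tree (level-order array): [36, 25, 47, 11, 32, None, None, None, 20, 26, None, 12]
Postorder traversal: [12, 20, 11, 26, 32, 25, 47, 36]


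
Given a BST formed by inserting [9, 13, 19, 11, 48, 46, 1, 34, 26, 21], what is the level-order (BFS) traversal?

Tree insertion order: [9, 13, 19, 11, 48, 46, 1, 34, 26, 21]
Tree (level-order array): [9, 1, 13, None, None, 11, 19, None, None, None, 48, 46, None, 34, None, 26, None, 21]
BFS from the root, enqueuing left then right child of each popped node:
  queue [9] -> pop 9, enqueue [1, 13], visited so far: [9]
  queue [1, 13] -> pop 1, enqueue [none], visited so far: [9, 1]
  queue [13] -> pop 13, enqueue [11, 19], visited so far: [9, 1, 13]
  queue [11, 19] -> pop 11, enqueue [none], visited so far: [9, 1, 13, 11]
  queue [19] -> pop 19, enqueue [48], visited so far: [9, 1, 13, 11, 19]
  queue [48] -> pop 48, enqueue [46], visited so far: [9, 1, 13, 11, 19, 48]
  queue [46] -> pop 46, enqueue [34], visited so far: [9, 1, 13, 11, 19, 48, 46]
  queue [34] -> pop 34, enqueue [26], visited so far: [9, 1, 13, 11, 19, 48, 46, 34]
  queue [26] -> pop 26, enqueue [21], visited so far: [9, 1, 13, 11, 19, 48, 46, 34, 26]
  queue [21] -> pop 21, enqueue [none], visited so far: [9, 1, 13, 11, 19, 48, 46, 34, 26, 21]
Result: [9, 1, 13, 11, 19, 48, 46, 34, 26, 21]


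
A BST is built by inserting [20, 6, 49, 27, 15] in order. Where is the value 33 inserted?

Starting tree (level order): [20, 6, 49, None, 15, 27]
Insertion path: 20 -> 49 -> 27
Result: insert 33 as right child of 27
Final tree (level order): [20, 6, 49, None, 15, 27, None, None, None, None, 33]


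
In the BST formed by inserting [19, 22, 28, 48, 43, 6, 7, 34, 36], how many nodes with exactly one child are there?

Tree built from: [19, 22, 28, 48, 43, 6, 7, 34, 36]
Tree (level-order array): [19, 6, 22, None, 7, None, 28, None, None, None, 48, 43, None, 34, None, None, 36]
Rule: These are nodes with exactly 1 non-null child.
Per-node child counts:
  node 19: 2 child(ren)
  node 6: 1 child(ren)
  node 7: 0 child(ren)
  node 22: 1 child(ren)
  node 28: 1 child(ren)
  node 48: 1 child(ren)
  node 43: 1 child(ren)
  node 34: 1 child(ren)
  node 36: 0 child(ren)
Matching nodes: [6, 22, 28, 48, 43, 34]
Count of nodes with exactly one child: 6


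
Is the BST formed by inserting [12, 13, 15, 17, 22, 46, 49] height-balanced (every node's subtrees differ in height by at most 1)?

Tree (level-order array): [12, None, 13, None, 15, None, 17, None, 22, None, 46, None, 49]
Definition: a tree is height-balanced if, at every node, |h(left) - h(right)| <= 1 (empty subtree has height -1).
Bottom-up per-node check:
  node 49: h_left=-1, h_right=-1, diff=0 [OK], height=0
  node 46: h_left=-1, h_right=0, diff=1 [OK], height=1
  node 22: h_left=-1, h_right=1, diff=2 [FAIL (|-1-1|=2 > 1)], height=2
  node 17: h_left=-1, h_right=2, diff=3 [FAIL (|-1-2|=3 > 1)], height=3
  node 15: h_left=-1, h_right=3, diff=4 [FAIL (|-1-3|=4 > 1)], height=4
  node 13: h_left=-1, h_right=4, diff=5 [FAIL (|-1-4|=5 > 1)], height=5
  node 12: h_left=-1, h_right=5, diff=6 [FAIL (|-1-5|=6 > 1)], height=6
Node 22 violates the condition: |-1 - 1| = 2 > 1.
Result: Not balanced


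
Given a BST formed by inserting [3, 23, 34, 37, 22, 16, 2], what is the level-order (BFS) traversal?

Tree insertion order: [3, 23, 34, 37, 22, 16, 2]
Tree (level-order array): [3, 2, 23, None, None, 22, 34, 16, None, None, 37]
BFS from the root, enqueuing left then right child of each popped node:
  queue [3] -> pop 3, enqueue [2, 23], visited so far: [3]
  queue [2, 23] -> pop 2, enqueue [none], visited so far: [3, 2]
  queue [23] -> pop 23, enqueue [22, 34], visited so far: [3, 2, 23]
  queue [22, 34] -> pop 22, enqueue [16], visited so far: [3, 2, 23, 22]
  queue [34, 16] -> pop 34, enqueue [37], visited so far: [3, 2, 23, 22, 34]
  queue [16, 37] -> pop 16, enqueue [none], visited so far: [3, 2, 23, 22, 34, 16]
  queue [37] -> pop 37, enqueue [none], visited so far: [3, 2, 23, 22, 34, 16, 37]
Result: [3, 2, 23, 22, 34, 16, 37]


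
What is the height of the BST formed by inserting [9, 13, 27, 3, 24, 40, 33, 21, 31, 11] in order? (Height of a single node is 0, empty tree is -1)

Insertion order: [9, 13, 27, 3, 24, 40, 33, 21, 31, 11]
Tree (level-order array): [9, 3, 13, None, None, 11, 27, None, None, 24, 40, 21, None, 33, None, None, None, 31]
Compute height bottom-up (empty subtree = -1):
  height(3) = 1 + max(-1, -1) = 0
  height(11) = 1 + max(-1, -1) = 0
  height(21) = 1 + max(-1, -1) = 0
  height(24) = 1 + max(0, -1) = 1
  height(31) = 1 + max(-1, -1) = 0
  height(33) = 1 + max(0, -1) = 1
  height(40) = 1 + max(1, -1) = 2
  height(27) = 1 + max(1, 2) = 3
  height(13) = 1 + max(0, 3) = 4
  height(9) = 1 + max(0, 4) = 5
Height = 5


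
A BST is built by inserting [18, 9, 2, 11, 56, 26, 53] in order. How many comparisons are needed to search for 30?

Search path for 30: 18 -> 56 -> 26 -> 53
Found: False
Comparisons: 4


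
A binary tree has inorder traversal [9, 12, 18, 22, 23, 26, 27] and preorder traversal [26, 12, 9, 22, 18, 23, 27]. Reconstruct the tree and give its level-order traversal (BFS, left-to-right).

Inorder:  [9, 12, 18, 22, 23, 26, 27]
Preorder: [26, 12, 9, 22, 18, 23, 27]
Algorithm: preorder visits root first, so consume preorder in order;
for each root, split the current inorder slice at that value into
left-subtree inorder and right-subtree inorder, then recurse.
Recursive splits:
  root=26; inorder splits into left=[9, 12, 18, 22, 23], right=[27]
  root=12; inorder splits into left=[9], right=[18, 22, 23]
  root=9; inorder splits into left=[], right=[]
  root=22; inorder splits into left=[18], right=[23]
  root=18; inorder splits into left=[], right=[]
  root=23; inorder splits into left=[], right=[]
  root=27; inorder splits into left=[], right=[]
Reconstructed level-order: [26, 12, 27, 9, 22, 18, 23]


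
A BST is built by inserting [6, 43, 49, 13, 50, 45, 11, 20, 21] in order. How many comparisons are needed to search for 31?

Search path for 31: 6 -> 43 -> 13 -> 20 -> 21
Found: False
Comparisons: 5


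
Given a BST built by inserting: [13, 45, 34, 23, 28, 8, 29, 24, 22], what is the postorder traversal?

Tree insertion order: [13, 45, 34, 23, 28, 8, 29, 24, 22]
Tree (level-order array): [13, 8, 45, None, None, 34, None, 23, None, 22, 28, None, None, 24, 29]
Postorder traversal: [8, 22, 24, 29, 28, 23, 34, 45, 13]


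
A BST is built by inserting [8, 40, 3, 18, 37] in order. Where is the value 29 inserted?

Starting tree (level order): [8, 3, 40, None, None, 18, None, None, 37]
Insertion path: 8 -> 40 -> 18 -> 37
Result: insert 29 as left child of 37
Final tree (level order): [8, 3, 40, None, None, 18, None, None, 37, 29]


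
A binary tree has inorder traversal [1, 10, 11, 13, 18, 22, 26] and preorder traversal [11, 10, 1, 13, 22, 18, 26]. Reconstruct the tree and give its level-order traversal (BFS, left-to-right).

Inorder:  [1, 10, 11, 13, 18, 22, 26]
Preorder: [11, 10, 1, 13, 22, 18, 26]
Algorithm: preorder visits root first, so consume preorder in order;
for each root, split the current inorder slice at that value into
left-subtree inorder and right-subtree inorder, then recurse.
Recursive splits:
  root=11; inorder splits into left=[1, 10], right=[13, 18, 22, 26]
  root=10; inorder splits into left=[1], right=[]
  root=1; inorder splits into left=[], right=[]
  root=13; inorder splits into left=[], right=[18, 22, 26]
  root=22; inorder splits into left=[18], right=[26]
  root=18; inorder splits into left=[], right=[]
  root=26; inorder splits into left=[], right=[]
Reconstructed level-order: [11, 10, 13, 1, 22, 18, 26]


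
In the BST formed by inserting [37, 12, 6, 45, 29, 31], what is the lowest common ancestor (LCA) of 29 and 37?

Tree insertion order: [37, 12, 6, 45, 29, 31]
Tree (level-order array): [37, 12, 45, 6, 29, None, None, None, None, None, 31]
In a BST, the LCA of p=29, q=37 is the first node v on the
root-to-leaf path with p <= v <= q (go left if both < v, right if both > v).
Walk from root:
  at 37: 29 <= 37 <= 37, this is the LCA
LCA = 37


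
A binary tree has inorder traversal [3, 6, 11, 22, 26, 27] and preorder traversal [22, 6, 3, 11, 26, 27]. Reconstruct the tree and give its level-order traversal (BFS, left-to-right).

Inorder:  [3, 6, 11, 22, 26, 27]
Preorder: [22, 6, 3, 11, 26, 27]
Algorithm: preorder visits root first, so consume preorder in order;
for each root, split the current inorder slice at that value into
left-subtree inorder and right-subtree inorder, then recurse.
Recursive splits:
  root=22; inorder splits into left=[3, 6, 11], right=[26, 27]
  root=6; inorder splits into left=[3], right=[11]
  root=3; inorder splits into left=[], right=[]
  root=11; inorder splits into left=[], right=[]
  root=26; inorder splits into left=[], right=[27]
  root=27; inorder splits into left=[], right=[]
Reconstructed level-order: [22, 6, 26, 3, 11, 27]


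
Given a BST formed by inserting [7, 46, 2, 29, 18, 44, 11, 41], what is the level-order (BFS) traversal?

Tree insertion order: [7, 46, 2, 29, 18, 44, 11, 41]
Tree (level-order array): [7, 2, 46, None, None, 29, None, 18, 44, 11, None, 41]
BFS from the root, enqueuing left then right child of each popped node:
  queue [7] -> pop 7, enqueue [2, 46], visited so far: [7]
  queue [2, 46] -> pop 2, enqueue [none], visited so far: [7, 2]
  queue [46] -> pop 46, enqueue [29], visited so far: [7, 2, 46]
  queue [29] -> pop 29, enqueue [18, 44], visited so far: [7, 2, 46, 29]
  queue [18, 44] -> pop 18, enqueue [11], visited so far: [7, 2, 46, 29, 18]
  queue [44, 11] -> pop 44, enqueue [41], visited so far: [7, 2, 46, 29, 18, 44]
  queue [11, 41] -> pop 11, enqueue [none], visited so far: [7, 2, 46, 29, 18, 44, 11]
  queue [41] -> pop 41, enqueue [none], visited so far: [7, 2, 46, 29, 18, 44, 11, 41]
Result: [7, 2, 46, 29, 18, 44, 11, 41]


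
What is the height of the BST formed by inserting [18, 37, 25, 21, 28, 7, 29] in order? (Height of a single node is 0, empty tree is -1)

Insertion order: [18, 37, 25, 21, 28, 7, 29]
Tree (level-order array): [18, 7, 37, None, None, 25, None, 21, 28, None, None, None, 29]
Compute height bottom-up (empty subtree = -1):
  height(7) = 1 + max(-1, -1) = 0
  height(21) = 1 + max(-1, -1) = 0
  height(29) = 1 + max(-1, -1) = 0
  height(28) = 1 + max(-1, 0) = 1
  height(25) = 1 + max(0, 1) = 2
  height(37) = 1 + max(2, -1) = 3
  height(18) = 1 + max(0, 3) = 4
Height = 4


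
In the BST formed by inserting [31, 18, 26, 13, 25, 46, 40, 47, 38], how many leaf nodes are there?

Tree built from: [31, 18, 26, 13, 25, 46, 40, 47, 38]
Tree (level-order array): [31, 18, 46, 13, 26, 40, 47, None, None, 25, None, 38]
Rule: A leaf has 0 children.
Per-node child counts:
  node 31: 2 child(ren)
  node 18: 2 child(ren)
  node 13: 0 child(ren)
  node 26: 1 child(ren)
  node 25: 0 child(ren)
  node 46: 2 child(ren)
  node 40: 1 child(ren)
  node 38: 0 child(ren)
  node 47: 0 child(ren)
Matching nodes: [13, 25, 38, 47]
Count of leaf nodes: 4


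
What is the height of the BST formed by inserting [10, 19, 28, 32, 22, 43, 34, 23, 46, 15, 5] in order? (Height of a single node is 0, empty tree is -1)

Insertion order: [10, 19, 28, 32, 22, 43, 34, 23, 46, 15, 5]
Tree (level-order array): [10, 5, 19, None, None, 15, 28, None, None, 22, 32, None, 23, None, 43, None, None, 34, 46]
Compute height bottom-up (empty subtree = -1):
  height(5) = 1 + max(-1, -1) = 0
  height(15) = 1 + max(-1, -1) = 0
  height(23) = 1 + max(-1, -1) = 0
  height(22) = 1 + max(-1, 0) = 1
  height(34) = 1 + max(-1, -1) = 0
  height(46) = 1 + max(-1, -1) = 0
  height(43) = 1 + max(0, 0) = 1
  height(32) = 1 + max(-1, 1) = 2
  height(28) = 1 + max(1, 2) = 3
  height(19) = 1 + max(0, 3) = 4
  height(10) = 1 + max(0, 4) = 5
Height = 5


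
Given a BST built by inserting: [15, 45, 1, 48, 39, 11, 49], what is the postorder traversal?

Tree insertion order: [15, 45, 1, 48, 39, 11, 49]
Tree (level-order array): [15, 1, 45, None, 11, 39, 48, None, None, None, None, None, 49]
Postorder traversal: [11, 1, 39, 49, 48, 45, 15]


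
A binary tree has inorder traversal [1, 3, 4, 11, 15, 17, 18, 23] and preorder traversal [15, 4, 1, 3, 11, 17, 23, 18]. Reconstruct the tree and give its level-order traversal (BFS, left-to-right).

Inorder:  [1, 3, 4, 11, 15, 17, 18, 23]
Preorder: [15, 4, 1, 3, 11, 17, 23, 18]
Algorithm: preorder visits root first, so consume preorder in order;
for each root, split the current inorder slice at that value into
left-subtree inorder and right-subtree inorder, then recurse.
Recursive splits:
  root=15; inorder splits into left=[1, 3, 4, 11], right=[17, 18, 23]
  root=4; inorder splits into left=[1, 3], right=[11]
  root=1; inorder splits into left=[], right=[3]
  root=3; inorder splits into left=[], right=[]
  root=11; inorder splits into left=[], right=[]
  root=17; inorder splits into left=[], right=[18, 23]
  root=23; inorder splits into left=[18], right=[]
  root=18; inorder splits into left=[], right=[]
Reconstructed level-order: [15, 4, 17, 1, 11, 23, 3, 18]


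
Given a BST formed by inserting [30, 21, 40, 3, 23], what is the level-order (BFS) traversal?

Tree insertion order: [30, 21, 40, 3, 23]
Tree (level-order array): [30, 21, 40, 3, 23]
BFS from the root, enqueuing left then right child of each popped node:
  queue [30] -> pop 30, enqueue [21, 40], visited so far: [30]
  queue [21, 40] -> pop 21, enqueue [3, 23], visited so far: [30, 21]
  queue [40, 3, 23] -> pop 40, enqueue [none], visited so far: [30, 21, 40]
  queue [3, 23] -> pop 3, enqueue [none], visited so far: [30, 21, 40, 3]
  queue [23] -> pop 23, enqueue [none], visited so far: [30, 21, 40, 3, 23]
Result: [30, 21, 40, 3, 23]


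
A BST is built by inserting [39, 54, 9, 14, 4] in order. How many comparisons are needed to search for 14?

Search path for 14: 39 -> 9 -> 14
Found: True
Comparisons: 3


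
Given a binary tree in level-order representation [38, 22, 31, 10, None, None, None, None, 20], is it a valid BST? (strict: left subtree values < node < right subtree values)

Level-order array: [38, 22, 31, 10, None, None, None, None, 20]
Validate using subtree bounds (lo, hi): at each node, require lo < value < hi,
then recurse left with hi=value and right with lo=value.
Preorder trace (stopping at first violation):
  at node 38 with bounds (-inf, +inf): OK
  at node 22 with bounds (-inf, 38): OK
  at node 10 with bounds (-inf, 22): OK
  at node 20 with bounds (10, 22): OK
  at node 31 with bounds (38, +inf): VIOLATION
Node 31 violates its bound: not (38 < 31 < +inf).
Result: Not a valid BST


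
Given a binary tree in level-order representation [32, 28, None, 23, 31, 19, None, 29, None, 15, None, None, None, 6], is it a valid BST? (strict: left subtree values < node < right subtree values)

Level-order array: [32, 28, None, 23, 31, 19, None, 29, None, 15, None, None, None, 6]
Validate using subtree bounds (lo, hi): at each node, require lo < value < hi,
then recurse left with hi=value and right with lo=value.
Preorder trace (stopping at first violation):
  at node 32 with bounds (-inf, +inf): OK
  at node 28 with bounds (-inf, 32): OK
  at node 23 with bounds (-inf, 28): OK
  at node 19 with bounds (-inf, 23): OK
  at node 15 with bounds (-inf, 19): OK
  at node 6 with bounds (-inf, 15): OK
  at node 31 with bounds (28, 32): OK
  at node 29 with bounds (28, 31): OK
No violation found at any node.
Result: Valid BST


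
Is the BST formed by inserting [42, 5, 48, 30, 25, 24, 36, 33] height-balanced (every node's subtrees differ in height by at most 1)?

Tree (level-order array): [42, 5, 48, None, 30, None, None, 25, 36, 24, None, 33]
Definition: a tree is height-balanced if, at every node, |h(left) - h(right)| <= 1 (empty subtree has height -1).
Bottom-up per-node check:
  node 24: h_left=-1, h_right=-1, diff=0 [OK], height=0
  node 25: h_left=0, h_right=-1, diff=1 [OK], height=1
  node 33: h_left=-1, h_right=-1, diff=0 [OK], height=0
  node 36: h_left=0, h_right=-1, diff=1 [OK], height=1
  node 30: h_left=1, h_right=1, diff=0 [OK], height=2
  node 5: h_left=-1, h_right=2, diff=3 [FAIL (|-1-2|=3 > 1)], height=3
  node 48: h_left=-1, h_right=-1, diff=0 [OK], height=0
  node 42: h_left=3, h_right=0, diff=3 [FAIL (|3-0|=3 > 1)], height=4
Node 5 violates the condition: |-1 - 2| = 3 > 1.
Result: Not balanced


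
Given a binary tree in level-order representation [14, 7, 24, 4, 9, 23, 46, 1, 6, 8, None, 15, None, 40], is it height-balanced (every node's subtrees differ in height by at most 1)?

Tree (level-order array): [14, 7, 24, 4, 9, 23, 46, 1, 6, 8, None, 15, None, 40]
Definition: a tree is height-balanced if, at every node, |h(left) - h(right)| <= 1 (empty subtree has height -1).
Bottom-up per-node check:
  node 1: h_left=-1, h_right=-1, diff=0 [OK], height=0
  node 6: h_left=-1, h_right=-1, diff=0 [OK], height=0
  node 4: h_left=0, h_right=0, diff=0 [OK], height=1
  node 8: h_left=-1, h_right=-1, diff=0 [OK], height=0
  node 9: h_left=0, h_right=-1, diff=1 [OK], height=1
  node 7: h_left=1, h_right=1, diff=0 [OK], height=2
  node 15: h_left=-1, h_right=-1, diff=0 [OK], height=0
  node 23: h_left=0, h_right=-1, diff=1 [OK], height=1
  node 40: h_left=-1, h_right=-1, diff=0 [OK], height=0
  node 46: h_left=0, h_right=-1, diff=1 [OK], height=1
  node 24: h_left=1, h_right=1, diff=0 [OK], height=2
  node 14: h_left=2, h_right=2, diff=0 [OK], height=3
All nodes satisfy the balance condition.
Result: Balanced


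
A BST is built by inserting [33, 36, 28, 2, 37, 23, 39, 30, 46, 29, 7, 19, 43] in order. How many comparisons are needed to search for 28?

Search path for 28: 33 -> 28
Found: True
Comparisons: 2


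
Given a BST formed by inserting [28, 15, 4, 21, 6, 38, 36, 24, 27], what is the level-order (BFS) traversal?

Tree insertion order: [28, 15, 4, 21, 6, 38, 36, 24, 27]
Tree (level-order array): [28, 15, 38, 4, 21, 36, None, None, 6, None, 24, None, None, None, None, None, 27]
BFS from the root, enqueuing left then right child of each popped node:
  queue [28] -> pop 28, enqueue [15, 38], visited so far: [28]
  queue [15, 38] -> pop 15, enqueue [4, 21], visited so far: [28, 15]
  queue [38, 4, 21] -> pop 38, enqueue [36], visited so far: [28, 15, 38]
  queue [4, 21, 36] -> pop 4, enqueue [6], visited so far: [28, 15, 38, 4]
  queue [21, 36, 6] -> pop 21, enqueue [24], visited so far: [28, 15, 38, 4, 21]
  queue [36, 6, 24] -> pop 36, enqueue [none], visited so far: [28, 15, 38, 4, 21, 36]
  queue [6, 24] -> pop 6, enqueue [none], visited so far: [28, 15, 38, 4, 21, 36, 6]
  queue [24] -> pop 24, enqueue [27], visited so far: [28, 15, 38, 4, 21, 36, 6, 24]
  queue [27] -> pop 27, enqueue [none], visited so far: [28, 15, 38, 4, 21, 36, 6, 24, 27]
Result: [28, 15, 38, 4, 21, 36, 6, 24, 27]


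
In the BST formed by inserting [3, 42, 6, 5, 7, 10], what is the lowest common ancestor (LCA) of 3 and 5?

Tree insertion order: [3, 42, 6, 5, 7, 10]
Tree (level-order array): [3, None, 42, 6, None, 5, 7, None, None, None, 10]
In a BST, the LCA of p=3, q=5 is the first node v on the
root-to-leaf path with p <= v <= q (go left if both < v, right if both > v).
Walk from root:
  at 3: 3 <= 3 <= 5, this is the LCA
LCA = 3


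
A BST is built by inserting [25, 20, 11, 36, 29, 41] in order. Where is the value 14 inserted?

Starting tree (level order): [25, 20, 36, 11, None, 29, 41]
Insertion path: 25 -> 20 -> 11
Result: insert 14 as right child of 11
Final tree (level order): [25, 20, 36, 11, None, 29, 41, None, 14]
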